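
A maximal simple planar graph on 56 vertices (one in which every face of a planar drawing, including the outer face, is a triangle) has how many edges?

In a plane triangulation 3F = 2E and V − E + F = 2, so E = 3V − 6 = 3·56 − 6 = 162.

162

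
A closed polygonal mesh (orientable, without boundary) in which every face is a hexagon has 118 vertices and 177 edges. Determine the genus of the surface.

Every face is a hexagon and each edge borders two faces, so 6F = 2·177, giving F = 59.
χ = V − E + F = 118 − 177 + 59 = 0.
For a closed orientable surface χ = 2 − 2g, so g = (2 − (0))/2 = 1.

1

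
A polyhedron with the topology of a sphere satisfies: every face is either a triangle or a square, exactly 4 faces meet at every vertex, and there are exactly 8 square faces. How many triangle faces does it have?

8

Let x be the number of triangles; then F = 8 + x.
Edge–face incidences: 2E = 4·8 + 3·x = 32 + 3x.
Every vertex has degree 4, so 4V = 2E.
Euler: V − E + F = 2 ⇒ (2E)/4 − E + (8 + x) = 2.
Multiply by 8: 2·(2E) − 4·(2E) + 8·(8 + x) = 16, i.e. 64 + 8x − 2·(32 + 3x) = 16.
Collecting terms: 2x = 16, so x = 8.
Then 2E = 32 + 3·8 = 56, so E = 28, V = 2E/4 = 14, F = 8 + 8 = 16.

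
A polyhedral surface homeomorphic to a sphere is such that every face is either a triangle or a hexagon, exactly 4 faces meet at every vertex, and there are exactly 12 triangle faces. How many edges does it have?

Let x be the number of hexagons; then F = 12 + x.
Edge–face incidences: 2E = 3·12 + 6·x = 36 + 6x.
Every vertex has degree 4, so 4V = 2E.
Euler: V − E + F = 2 ⇒ (2E)/4 − E + (12 + x) = 2.
Multiply by 8: 2·(2E) − 4·(2E) + 8·(12 + x) = 16, i.e. 96 + 8x − 2·(36 + 6x) = 16.
Collecting terms: −4x + 24 = 16, so −4x = −8, so x = 2.
Then 2E = 36 + 6·2 = 48, so E = 24, V = 2E/4 = 12, F = 12 + 2 = 14.

24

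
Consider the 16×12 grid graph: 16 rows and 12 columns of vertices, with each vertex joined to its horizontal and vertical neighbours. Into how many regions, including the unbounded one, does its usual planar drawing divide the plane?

The grid has V = 16·12 = 192 vertices and E = 16·11 + 12·15 = 356 edges.
F = 2 − V + E = 2 − 192 + 356 = 166.

166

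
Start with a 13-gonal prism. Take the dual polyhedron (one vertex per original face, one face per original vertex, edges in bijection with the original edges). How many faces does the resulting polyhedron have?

26

The base solid has V = 26, E = 39, F = 15.
The dual swaps V and F and preserves E: V′ = F = 15, E′ = E = 39, F′ = V = 26.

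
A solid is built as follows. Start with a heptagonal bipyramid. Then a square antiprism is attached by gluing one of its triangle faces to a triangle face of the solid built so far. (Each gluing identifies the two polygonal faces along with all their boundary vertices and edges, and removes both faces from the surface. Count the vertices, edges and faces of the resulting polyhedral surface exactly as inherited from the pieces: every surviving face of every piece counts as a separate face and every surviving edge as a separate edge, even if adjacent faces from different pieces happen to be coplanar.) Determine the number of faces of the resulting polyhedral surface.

22

A heptagonal bipyramid: V=9, E=21, F=14.
Attach a square antiprism (V=8, E=16, F=10) along a 3-gon: merge 3 vertices and 3 edges, delete both glued faces → V=14, E=34, F=22.
Check: V − E + F = 14 − 34 + 22 = 2.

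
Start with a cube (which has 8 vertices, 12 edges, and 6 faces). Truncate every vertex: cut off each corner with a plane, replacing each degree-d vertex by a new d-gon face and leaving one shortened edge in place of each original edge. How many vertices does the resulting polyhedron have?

Truncation replaces each original edge-end by a new vertex, so V′ = 2E = 24.
Each original edge survives, and each old vertex of degree d contributes d new edges; summing degrees gives Σd = 2E, so E′ = E + 2E = 3E = 36.
Each original face survives and each original vertex becomes one new face: F′ = F + V = 14.

24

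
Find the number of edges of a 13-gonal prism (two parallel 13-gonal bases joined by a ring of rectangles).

A prism on an n-gon has two n-gon bases and n rectangular sides: V = 2·13 = 26, E = 3·13 = 39, F = 13 + 2 = 15.
Check: V − E + F = 26 − 39 + 15 = 2.

39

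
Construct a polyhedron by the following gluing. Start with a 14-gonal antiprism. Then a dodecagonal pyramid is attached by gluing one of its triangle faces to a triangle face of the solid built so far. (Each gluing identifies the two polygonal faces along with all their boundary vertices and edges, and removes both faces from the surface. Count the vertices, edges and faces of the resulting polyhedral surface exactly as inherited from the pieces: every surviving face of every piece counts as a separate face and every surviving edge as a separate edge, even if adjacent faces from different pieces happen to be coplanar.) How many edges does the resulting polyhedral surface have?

A 14-gonal antiprism: V=28, E=56, F=30.
Attach a dodecagonal pyramid (V=13, E=24, F=13) along a 3-gon: merge 3 vertices and 3 edges, delete both glued faces → V=38, E=77, F=41.
Check: V − E + F = 38 − 77 + 41 = 2.

77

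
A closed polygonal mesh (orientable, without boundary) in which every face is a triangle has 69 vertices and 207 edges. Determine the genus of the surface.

Every face is a triangle and each edge borders two faces, so 3F = 2·207, giving F = 138.
χ = V − E + F = 69 − 207 + 138 = 0.
For a closed orientable surface χ = 2 − 2g, so g = (2 − (0))/2 = 1.

1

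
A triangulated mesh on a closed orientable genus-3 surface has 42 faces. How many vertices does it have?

χ = 2 − 2·3 = -4, and every face is a triangle so 3F = 2E.
E = 3·42/2 = 63. Then V = -4 + E − F = -4 + 63 − 42 = 17.

17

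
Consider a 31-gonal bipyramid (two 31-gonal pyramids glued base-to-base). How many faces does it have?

62

A bipyramid over an n-gon has 2n triangular faces and n + 2 vertices: V = 31 + 2 = 33, E = 3·31 = 93, F = 2·31 = 62.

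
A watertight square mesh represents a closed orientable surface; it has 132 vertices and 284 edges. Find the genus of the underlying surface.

Every face is a square and each edge borders two faces, so 4F = 2·284, giving F = 142.
χ = V − E + F = 132 − 284 + 142 = -10.
For a closed orientable surface χ = 2 − 2g, so g = (2 − (-10))/2 = 6.

6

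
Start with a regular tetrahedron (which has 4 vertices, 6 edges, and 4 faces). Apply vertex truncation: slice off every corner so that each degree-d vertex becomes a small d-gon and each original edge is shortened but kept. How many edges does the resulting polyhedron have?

18

Truncation replaces each original edge-end by a new vertex, so V′ = 2E = 12.
Each original edge survives, and each old vertex of degree d contributes d new edges; summing degrees gives Σd = 2E, so E′ = E + 2E = 3E = 18.
Each original face survives and each original vertex becomes one new face: F′ = F + V = 8.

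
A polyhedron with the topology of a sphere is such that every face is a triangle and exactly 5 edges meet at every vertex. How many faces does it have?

20

Each face has 3 edges and each edge borders two faces, so 2E = 3F.
Each vertex has degree 5, so 5V = 2E and hence V = 3F/5.
Euler: V − E + F = 2 ⇒ (3F/5) − (3F/2) + F = 2.
Multiply by 10: (6 − 15 + 10)F = 20, i.e. 1F = 20.
So F = 20, E = 3·20/2 = 30, V = 3·20/5 = 12.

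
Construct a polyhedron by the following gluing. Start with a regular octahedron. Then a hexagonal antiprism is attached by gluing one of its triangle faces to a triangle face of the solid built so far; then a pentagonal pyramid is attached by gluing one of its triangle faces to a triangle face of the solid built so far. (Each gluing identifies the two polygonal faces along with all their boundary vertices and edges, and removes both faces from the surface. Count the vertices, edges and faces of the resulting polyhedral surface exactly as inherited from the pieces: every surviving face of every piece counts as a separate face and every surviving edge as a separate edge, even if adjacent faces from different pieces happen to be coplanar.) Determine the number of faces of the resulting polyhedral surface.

A regular octahedron: V=6, E=12, F=8.
Attach a hexagonal antiprism (V=12, E=24, F=14) along a 3-gon: merge 3 vertices and 3 edges, delete both glued faces → V=15, E=33, F=20.
Attach a pentagonal pyramid (V=6, E=10, F=6) along a 3-gon: merge 3 vertices and 3 edges, delete both glued faces → V=18, E=40, F=24.
Check: V − E + F = 18 − 40 + 24 = 2.

24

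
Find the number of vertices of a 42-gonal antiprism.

An antiprism on an n-gon has two n-gon caps and 2n triangles: V = 2·42 = 84, E = 4·42 = 168, F = 2·42 + 2 = 86.

84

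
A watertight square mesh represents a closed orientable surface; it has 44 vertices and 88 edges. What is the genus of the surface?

1

Every face is a square and each edge borders two faces, so 4F = 2·88, giving F = 44.
χ = V − E + F = 44 − 88 + 44 = 0.
For a closed orientable surface χ = 2 − 2g, so g = (2 − (0))/2 = 1.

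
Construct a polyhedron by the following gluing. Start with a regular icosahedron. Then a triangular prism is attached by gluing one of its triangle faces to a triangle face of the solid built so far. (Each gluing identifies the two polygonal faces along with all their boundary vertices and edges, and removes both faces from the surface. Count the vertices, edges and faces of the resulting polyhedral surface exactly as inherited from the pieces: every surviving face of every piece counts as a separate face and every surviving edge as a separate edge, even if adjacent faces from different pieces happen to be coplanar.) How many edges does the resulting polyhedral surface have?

A regular icosahedron: V=12, E=30, F=20.
Attach a triangular prism (V=6, E=9, F=5) along a 3-gon: merge 3 vertices and 3 edges, delete both glued faces → V=15, E=36, F=23.
Check: V − E + F = 15 − 36 + 23 = 2.

36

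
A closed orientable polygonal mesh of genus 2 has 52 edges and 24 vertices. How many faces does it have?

26

For a closed orientable surface of genus 2, χ = 2 − 2·2 = -2.
F = -2 − V + E = -2 − 24 + 52 = 26.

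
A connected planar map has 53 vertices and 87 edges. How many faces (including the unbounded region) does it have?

Euler's formula for a connected plane graph: V − E + F = 2, so F = 2 − 53 + 87 = 36.

36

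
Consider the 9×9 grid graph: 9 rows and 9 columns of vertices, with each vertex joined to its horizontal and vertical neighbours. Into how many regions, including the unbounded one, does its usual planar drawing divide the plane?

65

The grid has V = 9·9 = 81 vertices and E = 9·8 + 9·8 = 144 edges.
F = 2 − V + E = 2 − 81 + 144 = 65.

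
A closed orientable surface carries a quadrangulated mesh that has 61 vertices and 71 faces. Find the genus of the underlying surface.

6

Every face is a square, so 2E = 4·71 = 284, giving E = 142.
χ = V − E + F = 61 − 142 + 71 = -10.
For a closed orientable surface χ = 2 − 2g, so g = (2 − (-10))/2 = 6.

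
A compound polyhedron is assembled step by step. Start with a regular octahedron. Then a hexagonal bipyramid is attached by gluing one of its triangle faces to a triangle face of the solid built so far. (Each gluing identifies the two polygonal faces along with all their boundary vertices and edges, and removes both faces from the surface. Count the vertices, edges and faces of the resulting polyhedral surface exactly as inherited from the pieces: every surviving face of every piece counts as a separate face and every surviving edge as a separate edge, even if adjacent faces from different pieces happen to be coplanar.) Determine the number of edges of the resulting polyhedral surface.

A regular octahedron: V=6, E=12, F=8.
Attach a hexagonal bipyramid (V=8, E=18, F=12) along a 3-gon: merge 3 vertices and 3 edges, delete both glued faces → V=11, E=27, F=18.
Check: V − E + F = 11 − 27 + 18 = 2.

27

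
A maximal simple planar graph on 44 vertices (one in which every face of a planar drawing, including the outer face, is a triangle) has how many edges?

In a plane triangulation 3F = 2E and V − E + F = 2, so E = 3V − 6 = 3·44 − 6 = 126.

126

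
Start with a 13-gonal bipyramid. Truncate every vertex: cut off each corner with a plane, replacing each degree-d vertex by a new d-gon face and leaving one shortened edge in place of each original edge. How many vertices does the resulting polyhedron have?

78

The base solid has V = 15, E = 39, F = 26.
Truncation replaces each original edge-end by a new vertex, so V′ = 2E = 78.
Each original edge survives, and each old vertex of degree d contributes d new edges; summing degrees gives Σd = 2E, so E′ = E + 2E = 3E = 117.
Each original face survives and each original vertex becomes one new face: F′ = F + V = 41.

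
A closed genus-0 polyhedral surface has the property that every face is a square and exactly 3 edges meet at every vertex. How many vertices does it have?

Each face has 4 edges and each edge borders two faces, so 2E = 4F.
Each vertex has degree 3, so 3V = 2E and hence V = 4F/3.
Euler: V − E + F = 2 ⇒ (4F/3) − (4F/2) + F = 2.
Multiply by 6: (8 − 12 + 6)F = 12, i.e. 2F = 12.
So F = 6, E = 4·6/2 = 12, V = 4·6/3 = 8.

8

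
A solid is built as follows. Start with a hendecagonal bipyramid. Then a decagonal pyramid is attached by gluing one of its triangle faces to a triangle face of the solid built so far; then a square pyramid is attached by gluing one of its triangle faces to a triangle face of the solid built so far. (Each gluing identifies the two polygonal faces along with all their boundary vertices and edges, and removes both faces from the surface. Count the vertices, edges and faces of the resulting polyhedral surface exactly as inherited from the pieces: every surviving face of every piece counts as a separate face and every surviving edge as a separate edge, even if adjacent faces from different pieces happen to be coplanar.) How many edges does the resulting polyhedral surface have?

A hendecagonal bipyramid: V=13, E=33, F=22.
Attach a decagonal pyramid (V=11, E=20, F=11) along a 3-gon: merge 3 vertices and 3 edges, delete both glued faces → V=21, E=50, F=31.
Attach a square pyramid (V=5, E=8, F=5) along a 3-gon: merge 3 vertices and 3 edges, delete both glued faces → V=23, E=55, F=34.
Check: V − E + F = 23 − 55 + 34 = 2.

55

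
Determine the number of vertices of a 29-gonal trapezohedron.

The n-trapezohedron (dual of the n-antiprism) has V = 2·29 + 2 = 60, E = 4·29 = 116, F = 2·29 = 58.

60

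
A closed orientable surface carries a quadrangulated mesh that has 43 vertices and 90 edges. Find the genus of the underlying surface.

2

Every face is a square and each edge borders two faces, so 4F = 2·90, giving F = 45.
χ = V − E + F = 43 − 90 + 45 = -2.
For a closed orientable surface χ = 2 − 2g, so g = (2 − (-2))/2 = 2.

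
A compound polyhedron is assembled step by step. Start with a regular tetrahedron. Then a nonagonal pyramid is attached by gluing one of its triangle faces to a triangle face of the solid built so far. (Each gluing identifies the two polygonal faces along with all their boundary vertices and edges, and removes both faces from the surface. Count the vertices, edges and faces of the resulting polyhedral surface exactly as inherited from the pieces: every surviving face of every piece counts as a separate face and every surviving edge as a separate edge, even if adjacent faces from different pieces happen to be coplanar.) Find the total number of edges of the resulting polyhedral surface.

A regular tetrahedron: V=4, E=6, F=4.
Attach a nonagonal pyramid (V=10, E=18, F=10) along a 3-gon: merge 3 vertices and 3 edges, delete both glued faces → V=11, E=21, F=12.
Check: V − E + F = 11 − 21 + 12 = 2.

21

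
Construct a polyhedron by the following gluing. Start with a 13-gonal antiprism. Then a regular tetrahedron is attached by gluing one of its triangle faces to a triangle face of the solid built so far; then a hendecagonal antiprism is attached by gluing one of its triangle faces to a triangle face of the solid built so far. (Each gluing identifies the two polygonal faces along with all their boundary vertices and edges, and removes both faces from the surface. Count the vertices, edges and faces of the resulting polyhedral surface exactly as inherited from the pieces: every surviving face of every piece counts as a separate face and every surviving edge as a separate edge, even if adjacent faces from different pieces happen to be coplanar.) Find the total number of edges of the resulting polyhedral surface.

A 13-gonal antiprism: V=26, E=52, F=28.
Attach a regular tetrahedron (V=4, E=6, F=4) along a 3-gon: merge 3 vertices and 3 edges, delete both glued faces → V=27, E=55, F=30.
Attach a hendecagonal antiprism (V=22, E=44, F=24) along a 3-gon: merge 3 vertices and 3 edges, delete both glued faces → V=46, E=96, F=52.
Check: V − E + F = 46 − 96 + 52 = 2.

96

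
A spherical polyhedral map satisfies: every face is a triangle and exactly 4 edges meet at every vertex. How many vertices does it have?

Each face has 3 edges and each edge borders two faces, so 2E = 3F.
Each vertex has degree 4, so 4V = 2E and hence V = 3F/4.
Euler: V − E + F = 2 ⇒ (3F/4) − (3F/2) + F = 2.
Multiply by 8: (6 − 12 + 8)F = 16, i.e. 2F = 16.
So F = 8, E = 3·8/2 = 12, V = 3·8/4 = 6.

6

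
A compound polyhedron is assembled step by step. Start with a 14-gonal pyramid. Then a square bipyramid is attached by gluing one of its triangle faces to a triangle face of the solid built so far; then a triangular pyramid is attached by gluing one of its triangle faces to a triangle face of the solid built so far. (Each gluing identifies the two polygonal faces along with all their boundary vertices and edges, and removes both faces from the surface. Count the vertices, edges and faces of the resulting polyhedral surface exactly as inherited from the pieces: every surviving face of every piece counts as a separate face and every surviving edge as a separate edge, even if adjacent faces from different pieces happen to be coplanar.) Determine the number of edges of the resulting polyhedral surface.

A 14-gonal pyramid: V=15, E=28, F=15.
Attach a square bipyramid (V=6, E=12, F=8) along a 3-gon: merge 3 vertices and 3 edges, delete both glued faces → V=18, E=37, F=21.
Attach a triangular pyramid (V=4, E=6, F=4) along a 3-gon: merge 3 vertices and 3 edges, delete both glued faces → V=19, E=40, F=23.
Check: V − E + F = 19 − 40 + 23 = 2.

40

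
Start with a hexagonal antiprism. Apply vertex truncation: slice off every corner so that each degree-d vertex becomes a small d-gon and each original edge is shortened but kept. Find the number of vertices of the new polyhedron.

The base solid has V = 12, E = 24, F = 14.
Truncation replaces each original edge-end by a new vertex, so V′ = 2E = 48.
Each original edge survives, and each old vertex of degree d contributes d new edges; summing degrees gives Σd = 2E, so E′ = E + 2E = 3E = 72.
Each original face survives and each original vertex becomes one new face: F′ = F + V = 26.

48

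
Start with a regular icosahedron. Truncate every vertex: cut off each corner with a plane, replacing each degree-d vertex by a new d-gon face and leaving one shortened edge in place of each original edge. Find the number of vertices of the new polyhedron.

The base solid has V = 12, E = 30, F = 20.
Truncation replaces each original edge-end by a new vertex, so V′ = 2E = 60.
Each original edge survives, and each old vertex of degree d contributes d new edges; summing degrees gives Σd = 2E, so E′ = E + 2E = 3E = 90.
Each original face survives and each original vertex becomes one new face: F′ = F + V = 32.

60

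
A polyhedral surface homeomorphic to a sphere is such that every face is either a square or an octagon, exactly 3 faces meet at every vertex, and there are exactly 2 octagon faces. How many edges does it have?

Let x be the number of squares; then F = 2 + x.
Edge–face incidences: 2E = 8·2 + 4·x = 16 + 4x.
Every vertex has degree 3, so 3V = 2E.
Euler: V − E + F = 2 ⇒ (2E)/3 − E + (2 + x) = 2.
Multiply by 6: 2·(2E) − 3·(2E) + 6·(2 + x) = 12, i.e. 12 + 6x − (16 + 4x) = 12.
Collecting terms: 2x − 4 = 12, so 2x = 16, so x = 8.
Then 2E = 16 + 4·8 = 48, so E = 24, V = 2E/3 = 16, F = 2 + 8 = 10.

24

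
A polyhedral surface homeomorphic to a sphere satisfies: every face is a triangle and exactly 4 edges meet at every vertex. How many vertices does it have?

6

Each face has 3 edges and each edge borders two faces, so 2E = 3F.
Each vertex has degree 4, so 4V = 2E and hence V = 3F/4.
Euler: V − E + F = 2 ⇒ (3F/4) − (3F/2) + F = 2.
Multiply by 8: (6 − 12 + 8)F = 16, i.e. 2F = 16.
So F = 8, E = 3·8/2 = 12, V = 3·8/4 = 6.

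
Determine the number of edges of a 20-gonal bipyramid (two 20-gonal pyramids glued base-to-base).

60

A bipyramid over an n-gon has 2n triangular faces and n + 2 vertices: V = 20 + 2 = 22, E = 3·20 = 60, F = 2·20 = 40.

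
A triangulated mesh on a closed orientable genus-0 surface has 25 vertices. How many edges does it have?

69

χ = 2 − 2·0 = 2, and every face is a triangle so 3F = 2E.
V − E + F = 2 with E = 3F/2 gives 25 − (3/2 − 1)·F = 2, so F = 46 and E = 69.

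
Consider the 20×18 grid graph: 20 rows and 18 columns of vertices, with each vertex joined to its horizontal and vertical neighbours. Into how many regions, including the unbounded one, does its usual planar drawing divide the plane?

The grid has V = 20·18 = 360 vertices and E = 20·17 + 18·19 = 682 edges.
F = 2 − V + E = 2 − 360 + 682 = 324.

324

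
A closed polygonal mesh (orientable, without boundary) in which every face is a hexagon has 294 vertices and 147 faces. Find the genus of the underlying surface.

Every face is a hexagon, so 2E = 6·147 = 882, giving E = 441.
χ = V − E + F = 294 − 441 + 147 = 0.
For a closed orientable surface χ = 2 − 2g, so g = (2 − (0))/2 = 1.

1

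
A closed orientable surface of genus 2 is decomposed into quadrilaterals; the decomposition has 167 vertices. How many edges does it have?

χ = 2 − 2·2 = -2, and every face is a square so 4F = 2E.
V − E + F = -2 with E = 4F/2 gives 167 − (4/2 − 1)·F = -2, so F = 169 and E = 338.

338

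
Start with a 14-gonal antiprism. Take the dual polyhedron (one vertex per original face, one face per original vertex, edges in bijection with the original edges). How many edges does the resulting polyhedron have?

56

The base solid has V = 28, E = 56, F = 30.
The dual swaps V and F and preserves E: V′ = F = 30, E′ = E = 56, F′ = V = 28.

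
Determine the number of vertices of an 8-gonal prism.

A prism on an n-gon has two n-gon bases and n rectangular sides: V = 2·8 = 16, E = 3·8 = 24, F = 8 + 2 = 10.

16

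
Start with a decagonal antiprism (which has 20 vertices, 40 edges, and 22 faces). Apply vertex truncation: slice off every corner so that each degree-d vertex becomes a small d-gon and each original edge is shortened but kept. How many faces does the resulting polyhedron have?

Truncation replaces each original edge-end by a new vertex, so V′ = 2E = 80.
Each original edge survives, and each old vertex of degree d contributes d new edges; summing degrees gives Σd = 2E, so E′ = E + 2E = 3E = 120.
Each original face survives and each original vertex becomes one new face: F′ = F + V = 42.

42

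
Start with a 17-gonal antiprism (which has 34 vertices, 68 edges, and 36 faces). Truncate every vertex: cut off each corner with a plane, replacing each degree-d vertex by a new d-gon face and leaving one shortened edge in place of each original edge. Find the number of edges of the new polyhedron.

Truncation replaces each original edge-end by a new vertex, so V′ = 2E = 136.
Each original edge survives, and each old vertex of degree d contributes d new edges; summing degrees gives Σd = 2E, so E′ = E + 2E = 3E = 204.
Each original face survives and each original vertex becomes one new face: F′ = F + V = 70.

204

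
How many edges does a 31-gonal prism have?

93

A prism on an n-gon has two n-gon bases and n rectangular sides: V = 2·31 = 62, E = 3·31 = 93, F = 31 + 2 = 33.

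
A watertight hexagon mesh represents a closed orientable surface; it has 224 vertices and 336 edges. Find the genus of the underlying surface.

1

Every face is a hexagon and each edge borders two faces, so 6F = 2·336, giving F = 112.
χ = V − E + F = 224 − 336 + 112 = 0.
For a closed orientable surface χ = 2 − 2g, so g = (2 − (0))/2 = 1.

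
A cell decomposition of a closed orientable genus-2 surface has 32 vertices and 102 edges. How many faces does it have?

For a closed orientable surface of genus 2, χ = 2 − 2·2 = -2.
F = -2 − V + E = -2 − 32 + 102 = 68.

68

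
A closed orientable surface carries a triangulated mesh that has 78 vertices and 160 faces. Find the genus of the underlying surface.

Every face is a triangle, so 2E = 3·160 = 480, giving E = 240.
χ = V − E + F = 78 − 240 + 160 = -2.
For a closed orientable surface χ = 2 − 2g, so g = (2 − (-2))/2 = 2.

2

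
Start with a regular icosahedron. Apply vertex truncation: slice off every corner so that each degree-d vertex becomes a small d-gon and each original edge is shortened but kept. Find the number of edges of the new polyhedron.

90

The base solid has V = 12, E = 30, F = 20.
Truncation replaces each original edge-end by a new vertex, so V′ = 2E = 60.
Each original edge survives, and each old vertex of degree d contributes d new edges; summing degrees gives Σd = 2E, so E′ = E + 2E = 3E = 90.
Each original face survives and each original vertex becomes one new face: F′ = F + V = 32.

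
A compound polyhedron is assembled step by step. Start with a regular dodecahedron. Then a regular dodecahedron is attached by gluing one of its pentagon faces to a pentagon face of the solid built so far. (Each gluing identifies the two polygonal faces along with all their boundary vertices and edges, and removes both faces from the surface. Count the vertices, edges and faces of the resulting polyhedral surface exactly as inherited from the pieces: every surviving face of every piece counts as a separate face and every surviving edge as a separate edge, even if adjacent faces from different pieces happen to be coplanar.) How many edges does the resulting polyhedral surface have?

55

A regular dodecahedron: V=20, E=30, F=12.
Attach a regular dodecahedron (V=20, E=30, F=12) along a 5-gon: merge 5 vertices and 5 edges, delete both glued faces → V=35, E=55, F=22.
Check: V − E + F = 35 − 55 + 22 = 2.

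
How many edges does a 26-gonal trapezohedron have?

The n-trapezohedron (dual of the n-antiprism) has V = 2·26 + 2 = 54, E = 4·26 = 104, F = 2·26 = 52.

104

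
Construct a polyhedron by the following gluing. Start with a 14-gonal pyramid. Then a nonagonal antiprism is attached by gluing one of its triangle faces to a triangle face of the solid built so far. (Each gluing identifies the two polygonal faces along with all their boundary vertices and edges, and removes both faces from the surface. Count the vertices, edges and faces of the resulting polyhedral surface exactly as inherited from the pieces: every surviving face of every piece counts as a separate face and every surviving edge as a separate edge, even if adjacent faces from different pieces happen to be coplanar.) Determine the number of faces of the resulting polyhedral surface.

A 14-gonal pyramid: V=15, E=28, F=15.
Attach a nonagonal antiprism (V=18, E=36, F=20) along a 3-gon: merge 3 vertices and 3 edges, delete both glued faces → V=30, E=61, F=33.
Check: V − E + F = 30 − 61 + 33 = 2.

33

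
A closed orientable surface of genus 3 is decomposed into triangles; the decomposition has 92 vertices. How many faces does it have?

χ = 2 − 2·3 = -4, and every face is a triangle so 3F = 2E.
V − E + F = -4 with E = 3F/2 gives 92 − (3/2 − 1)·F = -4, so F = 192 and E = 288.

192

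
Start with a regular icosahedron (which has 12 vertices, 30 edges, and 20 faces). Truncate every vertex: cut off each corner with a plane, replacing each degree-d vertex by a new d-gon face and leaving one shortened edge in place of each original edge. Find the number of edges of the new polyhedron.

90

Truncation replaces each original edge-end by a new vertex, so V′ = 2E = 60.
Each original edge survives, and each old vertex of degree d contributes d new edges; summing degrees gives Σd = 2E, so E′ = E + 2E = 3E = 90.
Each original face survives and each original vertex becomes one new face: F′ = F + V = 32.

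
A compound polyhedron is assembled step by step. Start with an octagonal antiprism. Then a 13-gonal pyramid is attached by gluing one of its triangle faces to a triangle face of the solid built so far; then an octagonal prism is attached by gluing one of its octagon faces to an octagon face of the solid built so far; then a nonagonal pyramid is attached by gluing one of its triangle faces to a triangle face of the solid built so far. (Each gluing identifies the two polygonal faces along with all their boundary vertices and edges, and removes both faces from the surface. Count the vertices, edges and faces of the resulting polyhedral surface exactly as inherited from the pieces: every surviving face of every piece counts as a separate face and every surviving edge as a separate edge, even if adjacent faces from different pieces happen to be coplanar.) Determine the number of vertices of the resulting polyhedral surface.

42

An octagonal antiprism: V=16, E=32, F=18.
Attach a 13-gonal pyramid (V=14, E=26, F=14) along a 3-gon: merge 3 vertices and 3 edges, delete both glued faces → V=27, E=55, F=30.
Attach an octagonal prism (V=16, E=24, F=10) along an 8-gon: merge 8 vertices and 8 edges, delete both glued faces → V=35, E=71, F=38.
Attach a nonagonal pyramid (V=10, E=18, F=10) along a 3-gon: merge 3 vertices and 3 edges, delete both glued faces → V=42, E=86, F=46.
Check: V − E + F = 42 − 86 + 46 = 2.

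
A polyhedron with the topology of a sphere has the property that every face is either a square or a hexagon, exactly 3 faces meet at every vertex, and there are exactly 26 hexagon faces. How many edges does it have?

Let x be the number of squares; then F = 26 + x.
Edge–face incidences: 2E = 6·26 + 4·x = 156 + 4x.
Every vertex has degree 3, so 3V = 2E.
Euler: V − E + F = 2 ⇒ (2E)/3 − E + (26 + x) = 2.
Multiply by 6: 2·(2E) − 3·(2E) + 6·(26 + x) = 12, i.e. 156 + 6x − (156 + 4x) = 12.
Collecting terms: 2x = 12, so x = 6.
Then 2E = 156 + 4·6 = 180, so E = 90, V = 2E/3 = 60, F = 26 + 6 = 32.

90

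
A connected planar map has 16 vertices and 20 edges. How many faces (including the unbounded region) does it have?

6

Euler's formula for a connected plane graph: V − E + F = 2, so F = 2 − 16 + 20 = 6.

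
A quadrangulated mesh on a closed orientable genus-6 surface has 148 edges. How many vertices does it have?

64

χ = 2 − 2·6 = -10, and every face is a square so 4F = 2E.
F = 2E/4 = 74. Then V = -10 + E − F = -10 + 148 − 74 = 64.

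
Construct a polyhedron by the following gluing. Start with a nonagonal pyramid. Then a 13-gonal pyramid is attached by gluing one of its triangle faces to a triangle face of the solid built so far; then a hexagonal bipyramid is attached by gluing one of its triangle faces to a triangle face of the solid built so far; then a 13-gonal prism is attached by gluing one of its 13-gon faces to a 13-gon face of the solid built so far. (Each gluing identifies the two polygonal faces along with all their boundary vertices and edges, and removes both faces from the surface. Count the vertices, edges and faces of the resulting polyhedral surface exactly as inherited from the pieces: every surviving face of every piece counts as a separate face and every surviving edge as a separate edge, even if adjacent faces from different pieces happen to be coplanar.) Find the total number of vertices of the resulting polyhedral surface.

A nonagonal pyramid: V=10, E=18, F=10.
Attach a 13-gonal pyramid (V=14, E=26, F=14) along a 3-gon: merge 3 vertices and 3 edges, delete both glued faces → V=21, E=41, F=22.
Attach a hexagonal bipyramid (V=8, E=18, F=12) along a 3-gon: merge 3 vertices and 3 edges, delete both glued faces → V=26, E=56, F=32.
Attach a 13-gonal prism (V=26, E=39, F=15) along a 13-gon: merge 13 vertices and 13 edges, delete both glued faces → V=39, E=82, F=45.
Check: V − E + F = 39 − 82 + 45 = 2.

39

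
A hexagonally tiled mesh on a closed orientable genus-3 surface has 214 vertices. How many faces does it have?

χ = 2 − 2·3 = -4, and every face is a hexagon so 6F = 2E.
V − E + F = -4 with E = 6F/2 gives 214 − (6/2 − 1)·F = -4, so F = 109 and E = 327.

109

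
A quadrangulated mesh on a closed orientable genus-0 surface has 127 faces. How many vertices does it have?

χ = 2 − 2·0 = 2, and every face is a square so 4F = 2E.
E = 4·127/2 = 254. Then V = 2 + E − F = 2 + 254 − 127 = 129.

129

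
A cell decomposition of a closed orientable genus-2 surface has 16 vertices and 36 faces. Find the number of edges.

For a closed orientable surface of genus 2, χ = 2 − 2·2 = -2.
E = V + F − (-2) = 16 + 36 − (-2) = 54.

54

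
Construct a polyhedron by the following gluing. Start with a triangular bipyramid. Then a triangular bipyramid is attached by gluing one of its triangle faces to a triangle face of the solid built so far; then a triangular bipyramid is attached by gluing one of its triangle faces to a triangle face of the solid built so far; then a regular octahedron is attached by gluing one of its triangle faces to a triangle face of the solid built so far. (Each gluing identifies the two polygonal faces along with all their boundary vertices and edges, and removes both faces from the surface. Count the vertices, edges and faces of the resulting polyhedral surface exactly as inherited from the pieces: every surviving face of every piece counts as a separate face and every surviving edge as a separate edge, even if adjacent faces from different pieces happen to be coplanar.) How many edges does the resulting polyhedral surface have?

A triangular bipyramid: V=5, E=9, F=6.
Attach a triangular bipyramid (V=5, E=9, F=6) along a 3-gon: merge 3 vertices and 3 edges, delete both glued faces → V=7, E=15, F=10.
Attach a triangular bipyramid (V=5, E=9, F=6) along a 3-gon: merge 3 vertices and 3 edges, delete both glued faces → V=9, E=21, F=14.
Attach a regular octahedron (V=6, E=12, F=8) along a 3-gon: merge 3 vertices and 3 edges, delete both glued faces → V=12, E=30, F=20.
Check: V − E + F = 12 − 30 + 20 = 2.

30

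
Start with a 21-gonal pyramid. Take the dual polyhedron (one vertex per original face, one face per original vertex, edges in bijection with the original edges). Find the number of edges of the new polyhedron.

The base solid has V = 22, E = 42, F = 22.
The dual swaps V and F and preserves E: V′ = F = 22, E′ = E = 42, F′ = V = 22.

42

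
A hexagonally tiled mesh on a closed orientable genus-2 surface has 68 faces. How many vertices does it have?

134

χ = 2 − 2·2 = -2, and every face is a hexagon so 6F = 2E.
E = 6·68/2 = 204. Then V = -2 + E − F = -2 + 204 − 68 = 134.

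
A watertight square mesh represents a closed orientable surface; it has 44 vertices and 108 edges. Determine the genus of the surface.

6

Every face is a square and each edge borders two faces, so 4F = 2·108, giving F = 54.
χ = V − E + F = 44 − 108 + 54 = -10.
For a closed orientable surface χ = 2 − 2g, so g = (2 − (-10))/2 = 6.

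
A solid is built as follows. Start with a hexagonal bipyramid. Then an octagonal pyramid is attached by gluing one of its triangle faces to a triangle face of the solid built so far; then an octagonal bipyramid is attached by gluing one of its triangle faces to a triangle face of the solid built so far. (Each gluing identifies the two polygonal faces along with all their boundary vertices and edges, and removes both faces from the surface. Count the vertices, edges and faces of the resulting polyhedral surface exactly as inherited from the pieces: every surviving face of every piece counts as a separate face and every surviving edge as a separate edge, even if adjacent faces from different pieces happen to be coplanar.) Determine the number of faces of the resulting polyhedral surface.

A hexagonal bipyramid: V=8, E=18, F=12.
Attach an octagonal pyramid (V=9, E=16, F=9) along a 3-gon: merge 3 vertices and 3 edges, delete both glued faces → V=14, E=31, F=19.
Attach an octagonal bipyramid (V=10, E=24, F=16) along a 3-gon: merge 3 vertices and 3 edges, delete both glued faces → V=21, E=52, F=33.
Check: V − E + F = 21 − 52 + 33 = 2.

33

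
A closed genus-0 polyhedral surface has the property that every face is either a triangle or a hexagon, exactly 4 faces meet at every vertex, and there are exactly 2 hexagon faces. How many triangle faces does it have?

Let x be the number of triangles; then F = 2 + x.
Edge–face incidences: 2E = 6·2 + 3·x = 12 + 3x.
Every vertex has degree 4, so 4V = 2E.
Euler: V − E + F = 2 ⇒ (2E)/4 − E + (2 + x) = 2.
Multiply by 8: 2·(2E) − 4·(2E) + 8·(2 + x) = 16, i.e. 16 + 8x − 2·(12 + 3x) = 16.
Collecting terms: 2x − 8 = 16, so 2x = 24, so x = 12.
Then 2E = 12 + 3·12 = 48, so E = 24, V = 2E/4 = 12, F = 2 + 12 = 14.

12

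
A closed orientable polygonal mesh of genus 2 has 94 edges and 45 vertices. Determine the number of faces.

For a closed orientable surface of genus 2, χ = 2 − 2·2 = -2.
F = -2 − V + E = -2 − 45 + 94 = 47.

47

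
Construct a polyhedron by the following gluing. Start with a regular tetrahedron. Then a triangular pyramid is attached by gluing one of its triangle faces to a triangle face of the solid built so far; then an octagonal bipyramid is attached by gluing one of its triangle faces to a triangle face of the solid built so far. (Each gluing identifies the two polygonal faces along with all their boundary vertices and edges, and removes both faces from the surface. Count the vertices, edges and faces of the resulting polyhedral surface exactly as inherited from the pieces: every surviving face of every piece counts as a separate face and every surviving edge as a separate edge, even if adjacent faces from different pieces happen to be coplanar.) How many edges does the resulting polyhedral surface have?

A regular tetrahedron: V=4, E=6, F=4.
Attach a triangular pyramid (V=4, E=6, F=4) along a 3-gon: merge 3 vertices and 3 edges, delete both glued faces → V=5, E=9, F=6.
Attach an octagonal bipyramid (V=10, E=24, F=16) along a 3-gon: merge 3 vertices and 3 edges, delete both glued faces → V=12, E=30, F=20.
Check: V − E + F = 12 − 30 + 20 = 2.

30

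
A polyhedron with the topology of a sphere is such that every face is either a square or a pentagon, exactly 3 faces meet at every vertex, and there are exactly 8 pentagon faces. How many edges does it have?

Let x be the number of squares; then F = 8 + x.
Edge–face incidences: 2E = 5·8 + 4·x = 40 + 4x.
Every vertex has degree 3, so 3V = 2E.
Euler: V − E + F = 2 ⇒ (2E)/3 − E + (8 + x) = 2.
Multiply by 6: 2·(2E) − 3·(2E) + 6·(8 + x) = 12, i.e. 48 + 6x − (40 + 4x) = 12.
Collecting terms: 2x + 8 = 12, so 2x = 4, so x = 2.
Then 2E = 40 + 4·2 = 48, so E = 24, V = 2E/3 = 16, F = 8 + 2 = 10.

24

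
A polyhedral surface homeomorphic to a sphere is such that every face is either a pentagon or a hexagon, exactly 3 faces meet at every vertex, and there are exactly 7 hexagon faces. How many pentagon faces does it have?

12

Let x be the number of pentagons; then F = 7 + x.
Edge–face incidences: 2E = 6·7 + 5·x = 42 + 5x.
Every vertex has degree 3, so 3V = 2E.
Euler: V − E + F = 2 ⇒ (2E)/3 − E + (7 + x) = 2.
Multiply by 6: 2·(2E) − 3·(2E) + 6·(7 + x) = 12, i.e. 42 + 6x − (42 + 5x) = 12.
Collecting terms: x = 12.
Then 2E = 42 + 5·12 = 102, so E = 51, V = 2E/3 = 34, F = 7 + 12 = 19.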